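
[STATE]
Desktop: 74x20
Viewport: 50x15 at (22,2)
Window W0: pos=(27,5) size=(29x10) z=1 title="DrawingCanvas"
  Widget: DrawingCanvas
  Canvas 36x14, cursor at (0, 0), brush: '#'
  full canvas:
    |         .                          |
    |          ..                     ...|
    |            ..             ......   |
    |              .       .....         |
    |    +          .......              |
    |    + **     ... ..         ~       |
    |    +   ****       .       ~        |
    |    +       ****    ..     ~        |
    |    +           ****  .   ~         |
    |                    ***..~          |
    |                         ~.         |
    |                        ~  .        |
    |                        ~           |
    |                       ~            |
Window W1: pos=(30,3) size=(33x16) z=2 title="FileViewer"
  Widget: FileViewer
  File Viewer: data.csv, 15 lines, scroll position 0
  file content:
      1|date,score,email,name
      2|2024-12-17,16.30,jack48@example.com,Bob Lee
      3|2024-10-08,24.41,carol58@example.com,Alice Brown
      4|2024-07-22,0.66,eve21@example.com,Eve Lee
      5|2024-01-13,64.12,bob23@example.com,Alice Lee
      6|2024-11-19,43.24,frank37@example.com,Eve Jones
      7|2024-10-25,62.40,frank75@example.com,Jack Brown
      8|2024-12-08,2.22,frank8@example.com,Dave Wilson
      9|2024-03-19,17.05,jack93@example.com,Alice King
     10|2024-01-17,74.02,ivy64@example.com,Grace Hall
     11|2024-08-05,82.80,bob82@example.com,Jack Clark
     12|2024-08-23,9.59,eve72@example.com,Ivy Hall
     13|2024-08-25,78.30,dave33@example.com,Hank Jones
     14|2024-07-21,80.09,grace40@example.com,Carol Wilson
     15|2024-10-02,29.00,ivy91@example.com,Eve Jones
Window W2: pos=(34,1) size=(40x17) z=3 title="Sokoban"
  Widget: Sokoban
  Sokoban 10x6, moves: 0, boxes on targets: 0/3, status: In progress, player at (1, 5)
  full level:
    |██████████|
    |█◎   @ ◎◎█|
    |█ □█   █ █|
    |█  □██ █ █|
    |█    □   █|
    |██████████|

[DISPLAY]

            ┃ Sokoban                             
        ┏━━━┠─────────────────────────────────────
        ┃ Fi┃██████████                           
     ┏━━┠───┃█◎   @ ◎◎█                           
     ┃ D┃dat┃█ □█   █ █                           
     ┠──┃202┃█  □██ █ █                           
     ┃+ ┃202┃█    □   █                           
     ┃  ┃202┃██████████                           
     ┃  ┃202┃Moves: 0  0/3                        
     ┃  ┃202┃                                     
     ┃  ┃202┃                                     
     ┃  ┃202┃                                     
     ┗━━┃202┃                                     
        ┃202┃                                     
        ┃202┃                                     


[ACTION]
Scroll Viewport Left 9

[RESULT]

                     ┃ Sokoban                    
                 ┏━━━┠────────────────────────────
                 ┃ Fi┃██████████                  
              ┏━━┠───┃█◎   @ ◎◎█                  
              ┃ D┃dat┃█ □█   █ █                  
              ┠──┃202┃█  □██ █ █                  
              ┃+ ┃202┃█    □   █                  
              ┃  ┃202┃██████████                  
              ┃  ┃202┃Moves: 0  0/3               
              ┃  ┃202┃                            
              ┃  ┃202┃                            
              ┃  ┃202┃                            
              ┗━━┃202┃                            
                 ┃202┃                            
                 ┃202┃                            


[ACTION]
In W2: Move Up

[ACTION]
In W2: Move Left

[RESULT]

                     ┃ Sokoban                    
                 ┏━━━┠────────────────────────────
                 ┃ Fi┃██████████                  
              ┏━━┠───┃█◎  @  ◎◎█                  
              ┃ D┃dat┃█ □█   █ █                  
              ┠──┃202┃█  □██ █ █                  
              ┃+ ┃202┃█    □   █                  
              ┃  ┃202┃██████████                  
              ┃  ┃202┃Moves: 1  0/3               
              ┃  ┃202┃                            
              ┃  ┃202┃                            
              ┃  ┃202┃                            
              ┗━━┃202┃                            
                 ┃202┃                            
                 ┃202┃                            


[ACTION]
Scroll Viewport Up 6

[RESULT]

                                                  
                     ┏━━━━━━━━━━━━━━━━━━━━━━━━━━━━
                     ┃ Sokoban                    
                 ┏━━━┠────────────────────────────
                 ┃ Fi┃██████████                  
              ┏━━┠───┃█◎  @  ◎◎█                  
              ┃ D┃dat┃█ □█   █ █                  
              ┠──┃202┃█  □██ █ █                  
              ┃+ ┃202┃█    □   █                  
              ┃  ┃202┃██████████                  
              ┃  ┃202┃Moves: 1  0/3               
              ┃  ┃202┃                            
              ┃  ┃202┃                            
              ┃  ┃202┃                            
              ┗━━┃202┃                            


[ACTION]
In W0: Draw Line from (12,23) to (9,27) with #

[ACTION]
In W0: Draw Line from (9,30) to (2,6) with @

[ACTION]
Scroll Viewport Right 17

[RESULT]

                                                  
          ┏━━━━━━━━━━━━━━━━━━━━━━━━━━━━━━━━━━━━━━┓
          ┃ Sokoban                              ┃
      ┏━━━┠──────────────────────────────────────┨
      ┃ Fi┃██████████                            ┃
   ┏━━┠───┃█◎  @  ◎◎█                            ┃
   ┃ D┃dat┃█ □█   █ █                            ┃
   ┠──┃202┃█  □██ █ █                            ┃
   ┃+ ┃202┃█    □   █                            ┃
   ┃  ┃202┃██████████                            ┃
   ┃  ┃202┃Moves: 1  0/3                         ┃
   ┃  ┃202┃                                      ┃
   ┃  ┃202┃                                      ┃
   ┃  ┃202┃                                      ┃
   ┗━━┃202┃                                      ┃


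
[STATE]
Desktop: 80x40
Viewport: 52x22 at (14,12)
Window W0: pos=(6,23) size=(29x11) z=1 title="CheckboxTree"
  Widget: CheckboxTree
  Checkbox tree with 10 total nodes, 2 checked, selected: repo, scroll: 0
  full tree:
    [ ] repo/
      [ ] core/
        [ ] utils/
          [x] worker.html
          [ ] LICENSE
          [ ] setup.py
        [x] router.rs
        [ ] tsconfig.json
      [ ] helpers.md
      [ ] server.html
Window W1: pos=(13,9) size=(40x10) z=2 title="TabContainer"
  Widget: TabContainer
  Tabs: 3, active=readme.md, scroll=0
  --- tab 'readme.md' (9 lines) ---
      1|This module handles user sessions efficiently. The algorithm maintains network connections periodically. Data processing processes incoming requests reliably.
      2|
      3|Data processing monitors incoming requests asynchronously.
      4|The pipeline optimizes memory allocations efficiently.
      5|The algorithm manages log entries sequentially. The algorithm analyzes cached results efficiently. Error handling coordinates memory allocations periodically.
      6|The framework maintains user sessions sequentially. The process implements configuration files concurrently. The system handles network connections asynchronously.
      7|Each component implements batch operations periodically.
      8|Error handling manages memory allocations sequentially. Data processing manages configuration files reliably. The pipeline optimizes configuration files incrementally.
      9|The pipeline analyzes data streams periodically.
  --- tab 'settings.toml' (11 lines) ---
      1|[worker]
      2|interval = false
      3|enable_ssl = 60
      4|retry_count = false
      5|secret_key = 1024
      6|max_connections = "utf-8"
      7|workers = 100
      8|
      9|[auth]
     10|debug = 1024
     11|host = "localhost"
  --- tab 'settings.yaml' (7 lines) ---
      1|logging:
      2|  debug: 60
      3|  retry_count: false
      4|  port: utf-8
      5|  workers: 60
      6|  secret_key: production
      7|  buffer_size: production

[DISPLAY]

[readme.md]│ settings.toml │ settings.┃             
──────────────────────────────────────┃             
This module handles user sessions effi┃             
                                      ┃             
Data processing monitors incoming requ┃             
The pipeline optimizes memory allocati┃             
━━━━━━━━━━━━━━━━━━━━━━━━━━━━━━━━━━━━━━┛             
                                                    
                                                    
                                                    
                                                    
━━━━━━━━━━━━━━━━━━━━┓                               
oxTree              ┃                               
────────────────────┨                               
po/                 ┃                               
core/               ┃                               
] utils/            ┃                               
[x] worker.html     ┃                               
[ ] LICENSE         ┃                               
[ ] setup.py        ┃                               
] router.rs         ┃                               
━━━━━━━━━━━━━━━━━━━━┛                               


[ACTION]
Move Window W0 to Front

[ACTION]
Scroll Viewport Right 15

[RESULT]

ettings.toml │ settings.┃                           
────────────────────────┃                           
ndles user sessions effi┃                           
                        ┃                           
g monitors incoming requ┃                           
ptimizes memory allocati┃                           
━━━━━━━━━━━━━━━━━━━━━━━━┛                           
                                                    
                                                    
                                                    
                                                    
━━━━━━┓                                             
      ┃                                             
──────┨                                             
      ┃                                             
      ┃                                             
      ┃                                             
l     ┃                                             
      ┃                                             
      ┃                                             
      ┃                                             
━━━━━━┛                                             


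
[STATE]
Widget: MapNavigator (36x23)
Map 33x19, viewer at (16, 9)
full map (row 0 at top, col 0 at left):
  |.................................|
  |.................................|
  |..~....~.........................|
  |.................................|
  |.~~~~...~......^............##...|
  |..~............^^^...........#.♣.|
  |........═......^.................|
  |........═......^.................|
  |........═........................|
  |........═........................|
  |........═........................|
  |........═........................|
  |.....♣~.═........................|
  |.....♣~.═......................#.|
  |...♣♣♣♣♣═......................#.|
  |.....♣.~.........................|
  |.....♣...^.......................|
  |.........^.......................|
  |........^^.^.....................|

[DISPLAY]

                                    
                                    
  ................................. 
  ................................. 
  ..~....~......................... 
  ................................. 
  .~~~~...~......^............##... 
  ..~............^^^...........#.♣. 
  ........═......^................. 
  ........═......^................. 
  ........═........................ 
  ........═.......@................ 
  ........═........................ 
  ........═........................ 
  .....♣~.═........................ 
  .....♣~.═......................#. 
  ...♣♣♣♣♣═......................#. 
  .....♣.~......................... 
  .....♣...^....................... 
  .........^....................... 
  ........^^.^..................... 
                                    
                                    


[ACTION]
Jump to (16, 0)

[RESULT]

                                    
                                    
                                    
                                    
                                    
                                    
                                    
                                    
                                    
                                    
                                    
  ................@................ 
  ................................. 
  ..~....~......................... 
  ................................. 
  .~~~~...~......^............##... 
  ..~............^^^...........#.♣. 
  ........═......^................. 
  ........═......^................. 
  ........═........................ 
  ........═........................ 
  ........═........................ 
  ........═........................ 


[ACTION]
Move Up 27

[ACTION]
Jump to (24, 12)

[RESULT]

...........................         
.~.........................         
...........................         
..~......^............##...         
.........^^^...........#.♣.         
..═......^.................         
..═......^.................         
..═........................         
..═........................         
..═........................         
..═........................         
~.═...............@........         
~.═......................#.         
♣♣═......................#.         
.~.........................         
...^.......................         
...^.......................         
..^^.^.....................         
                                    
                                    
                                    
                                    
                                    


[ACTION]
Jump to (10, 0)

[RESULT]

                                    
                                    
                                    
                                    
                                    
                                    
                                    
                                    
                                    
                                    
                                    
        ..........@.................
        ............................
        ..~....~....................
        ............................
        .~~~~...~......^............
        ..~............^^^..........
        ........═......^............
        ........═......^............
        ........═...................
        ........═...................
        ........═...................
        ........═...................


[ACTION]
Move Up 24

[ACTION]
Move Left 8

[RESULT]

                                    
                                    
                                    
                                    
                                    
                                    
                                    
                                    
                                    
                                    
                                    
                ..@.................
                ....................
                ..~....~............
                ....................
                .~~~~...~......^....
                ..~............^^^..
                ........═......^....
                ........═......^....
                ........═...........
                ........═...........
                ........═...........
                ........═...........


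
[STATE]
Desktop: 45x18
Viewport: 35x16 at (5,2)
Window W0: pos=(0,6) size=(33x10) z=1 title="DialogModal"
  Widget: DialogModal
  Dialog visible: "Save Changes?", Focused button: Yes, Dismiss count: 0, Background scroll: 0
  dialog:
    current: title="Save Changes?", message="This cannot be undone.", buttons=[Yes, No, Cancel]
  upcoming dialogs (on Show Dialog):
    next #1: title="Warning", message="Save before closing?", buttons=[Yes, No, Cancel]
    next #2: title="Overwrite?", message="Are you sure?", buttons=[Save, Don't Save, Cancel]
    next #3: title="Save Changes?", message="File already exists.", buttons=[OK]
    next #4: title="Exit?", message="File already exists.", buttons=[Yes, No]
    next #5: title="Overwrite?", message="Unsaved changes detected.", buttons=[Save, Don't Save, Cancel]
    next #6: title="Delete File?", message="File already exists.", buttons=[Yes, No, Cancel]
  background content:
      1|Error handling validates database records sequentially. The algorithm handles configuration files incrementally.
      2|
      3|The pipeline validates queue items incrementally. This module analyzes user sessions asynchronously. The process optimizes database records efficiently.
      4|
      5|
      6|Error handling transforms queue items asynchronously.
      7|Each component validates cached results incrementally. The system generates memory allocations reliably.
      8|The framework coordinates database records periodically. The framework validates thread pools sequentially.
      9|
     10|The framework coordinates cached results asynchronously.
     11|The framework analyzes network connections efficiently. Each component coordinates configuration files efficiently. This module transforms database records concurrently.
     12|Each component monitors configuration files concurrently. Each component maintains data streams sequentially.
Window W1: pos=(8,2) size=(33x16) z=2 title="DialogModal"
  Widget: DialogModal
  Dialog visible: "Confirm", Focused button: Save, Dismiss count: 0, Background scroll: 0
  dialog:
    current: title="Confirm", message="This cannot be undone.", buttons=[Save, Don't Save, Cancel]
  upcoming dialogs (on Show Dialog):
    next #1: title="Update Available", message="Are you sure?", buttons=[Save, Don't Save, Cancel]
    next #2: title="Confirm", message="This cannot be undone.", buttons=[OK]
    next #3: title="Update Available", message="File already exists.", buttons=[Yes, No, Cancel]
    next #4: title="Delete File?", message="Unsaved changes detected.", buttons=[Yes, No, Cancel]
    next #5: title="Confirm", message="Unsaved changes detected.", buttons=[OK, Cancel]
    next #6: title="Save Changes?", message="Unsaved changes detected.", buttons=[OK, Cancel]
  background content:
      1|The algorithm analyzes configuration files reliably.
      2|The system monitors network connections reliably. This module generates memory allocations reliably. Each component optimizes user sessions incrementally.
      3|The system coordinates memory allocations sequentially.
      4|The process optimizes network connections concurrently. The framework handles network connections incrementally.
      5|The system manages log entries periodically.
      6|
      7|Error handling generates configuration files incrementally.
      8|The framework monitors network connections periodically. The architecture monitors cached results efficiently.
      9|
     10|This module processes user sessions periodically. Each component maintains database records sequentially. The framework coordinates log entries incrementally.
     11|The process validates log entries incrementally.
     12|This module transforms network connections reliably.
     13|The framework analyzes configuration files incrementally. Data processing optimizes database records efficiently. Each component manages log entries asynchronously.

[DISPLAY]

   ┏━━━━━━━━━━━━━━━━━━━━━━━━━━━━━━━
   ┃ DialogModal                   
   ┠───────────────────────────────
   ┃The algorithm analyzes configur
━━━┃The system monitors network con
log┃The system coordinates memory a
───┃Th┌─────────────────────────┐ c
───┃Th│         Confirm         │s 
   ┃  │  This cannot be undone. │  
Thi┃Er│[Save]  Don't Save   Canc│ig
 [Y┃Th└─────────────────────────┘k 
───┃                               
r h┃This module processes user sess
━━━┃The process validates log entri
   ┃This module transforms network 
   ┗━━━━━━━━━━━━━━━━━━━━━━━━━━━━━━━


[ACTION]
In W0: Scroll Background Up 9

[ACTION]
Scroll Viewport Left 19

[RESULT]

        ┏━━━━━━━━━━━━━━━━━━━━━━━━━━
        ┃ DialogModal              
        ┠──────────────────────────
        ┃The algorithm analyzes con
┏━━━━━━━┃The system monitors networ
┃ Dialog┃The system coordinates mem
┠───────┃Th┌───────────────────────
┃Er┌────┃Th│         Confirm       
┃  │    ┃  │  This cannot be undone
┃Th│ Thi┃Er│[Save]  Don't Save   Ca
┃  │  [Y┃Th└───────────────────────
┃  └────┃                          
┃Error h┃This module processes user
┗━━━━━━━┃The process validates log 
        ┃This module transforms net
        ┗━━━━━━━━━━━━━━━━━━━━━━━━━━


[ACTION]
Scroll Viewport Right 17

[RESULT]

━━━━━━━━━━━━━━━━━━━━━━━━━━━━━━┓    
DialogModal                   ┃    
──────────────────────────────┨    
he algorithm analyzes configur┃    
he system monitors network con┃    
he system coordinates memory a┃    
h┌─────────────────────────┐ c┃    
h│         Confirm         │s ┃    
 │  This cannot be undone. │  ┃    
r│[Save]  Don't Save   Canc│ig┃    
h└─────────────────────────┘k ┃    
                              ┃    
his module processes user sess┃    
he process validates log entri┃    
his module transforms network ┃    
━━━━━━━━━━━━━━━━━━━━━━━━━━━━━━┛    


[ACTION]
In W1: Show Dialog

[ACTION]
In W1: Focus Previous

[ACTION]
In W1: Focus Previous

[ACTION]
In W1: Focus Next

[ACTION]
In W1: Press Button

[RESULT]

━━━━━━━━━━━━━━━━━━━━━━━━━━━━━━┓    
DialogModal                   ┃    
──────────────────────────────┨    
he algorithm analyzes configur┃    
he system monitors network con┃    
he system coordinates memory a┃    
he process optimizes network c┃    
he system manages log entries ┃    
                              ┃    
rror handling generates config┃    
he framework monitors network ┃    
                              ┃    
his module processes user sess┃    
he process validates log entri┃    
his module transforms network ┃    
━━━━━━━━━━━━━━━━━━━━━━━━━━━━━━┛    


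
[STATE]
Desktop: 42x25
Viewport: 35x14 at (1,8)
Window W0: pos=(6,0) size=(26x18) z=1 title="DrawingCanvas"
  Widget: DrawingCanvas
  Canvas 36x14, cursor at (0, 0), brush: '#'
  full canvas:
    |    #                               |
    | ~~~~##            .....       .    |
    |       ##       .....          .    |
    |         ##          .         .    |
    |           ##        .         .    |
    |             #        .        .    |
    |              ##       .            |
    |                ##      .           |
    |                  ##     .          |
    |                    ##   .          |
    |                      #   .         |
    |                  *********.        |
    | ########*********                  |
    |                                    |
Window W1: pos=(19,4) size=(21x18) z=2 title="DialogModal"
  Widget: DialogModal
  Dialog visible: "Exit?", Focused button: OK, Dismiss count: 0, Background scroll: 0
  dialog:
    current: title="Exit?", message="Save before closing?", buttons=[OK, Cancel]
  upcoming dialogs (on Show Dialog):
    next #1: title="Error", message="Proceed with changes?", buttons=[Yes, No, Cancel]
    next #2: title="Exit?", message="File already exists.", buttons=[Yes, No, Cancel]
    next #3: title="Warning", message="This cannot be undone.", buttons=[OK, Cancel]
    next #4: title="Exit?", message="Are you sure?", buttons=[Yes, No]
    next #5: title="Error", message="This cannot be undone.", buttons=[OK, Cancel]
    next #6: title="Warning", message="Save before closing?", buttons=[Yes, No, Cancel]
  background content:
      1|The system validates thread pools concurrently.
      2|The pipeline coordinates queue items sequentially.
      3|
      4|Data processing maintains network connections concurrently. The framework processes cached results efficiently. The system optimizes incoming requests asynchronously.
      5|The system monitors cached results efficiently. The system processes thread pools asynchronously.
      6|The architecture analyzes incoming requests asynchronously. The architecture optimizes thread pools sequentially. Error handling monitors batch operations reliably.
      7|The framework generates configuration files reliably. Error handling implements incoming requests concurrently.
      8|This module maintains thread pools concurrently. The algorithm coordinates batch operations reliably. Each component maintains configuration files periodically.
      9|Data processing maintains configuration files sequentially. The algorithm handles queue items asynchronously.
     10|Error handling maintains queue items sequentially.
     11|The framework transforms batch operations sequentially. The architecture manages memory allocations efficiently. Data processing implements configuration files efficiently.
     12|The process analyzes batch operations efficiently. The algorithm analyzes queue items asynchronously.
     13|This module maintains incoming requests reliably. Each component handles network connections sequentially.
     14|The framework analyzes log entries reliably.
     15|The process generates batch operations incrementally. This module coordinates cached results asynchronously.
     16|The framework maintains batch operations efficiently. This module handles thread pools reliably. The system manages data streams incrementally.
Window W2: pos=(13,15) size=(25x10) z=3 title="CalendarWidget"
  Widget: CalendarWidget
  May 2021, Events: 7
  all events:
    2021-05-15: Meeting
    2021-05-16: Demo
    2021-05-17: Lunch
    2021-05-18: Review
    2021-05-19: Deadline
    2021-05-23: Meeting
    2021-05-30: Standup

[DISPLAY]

     ┃            ┃The pipeline coo
     ┃            ┃                
     ┃            ┃Data processing 
     ┃            ┃Th┌─────────────
     ┃            ┃Th│    Exit?    
     ┃            ┃Th│Save before c
     ┃            ┃Th│[OK]  Cancel 
     ┃ #####┏━━━━━━━━━━━━━━━━━━━━━━
     ┃      ┃ CalendarWidget       
     ┗━━━━━━┠──────────────────────
            ┃        May 2021      
            ┃Mo Tu We Th Fr Sa Su  
            ┃                1  2  
            ┃ 3  4  5  6  7  8  9  


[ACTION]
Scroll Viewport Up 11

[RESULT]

     ┏━━━━━━━━━━━━━━━━━━━━━━━━┓    
     ┃ DrawingCanvas          ┃    
     ┠────────────────────────┨    
     ┃+   #                   ┃    
     ┃ ~~~~##     ┏━━━━━━━━━━━━━━━━
     ┃       ##   ┃ DialogModal    
     ┃         ## ┠────────────────
     ┃           #┃The system valid
     ┃            ┃The pipeline coo
     ┃            ┃                
     ┃            ┃Data processing 
     ┃            ┃Th┌─────────────
     ┃            ┃Th│    Exit?    
     ┃            ┃Th│Save before c


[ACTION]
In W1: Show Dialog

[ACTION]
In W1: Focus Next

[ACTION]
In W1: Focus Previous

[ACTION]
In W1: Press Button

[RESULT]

     ┏━━━━━━━━━━━━━━━━━━━━━━━━┓    
     ┃ DrawingCanvas          ┃    
     ┠────────────────────────┨    
     ┃+   #                   ┃    
     ┃ ~~~~##     ┏━━━━━━━━━━━━━━━━
     ┃       ##   ┃ DialogModal    
     ┃         ## ┠────────────────
     ┃           #┃The system valid
     ┃            ┃The pipeline coo
     ┃            ┃                
     ┃            ┃Data processing 
     ┃            ┃The system monit
     ┃            ┃The architecture
     ┃            ┃The framework ge


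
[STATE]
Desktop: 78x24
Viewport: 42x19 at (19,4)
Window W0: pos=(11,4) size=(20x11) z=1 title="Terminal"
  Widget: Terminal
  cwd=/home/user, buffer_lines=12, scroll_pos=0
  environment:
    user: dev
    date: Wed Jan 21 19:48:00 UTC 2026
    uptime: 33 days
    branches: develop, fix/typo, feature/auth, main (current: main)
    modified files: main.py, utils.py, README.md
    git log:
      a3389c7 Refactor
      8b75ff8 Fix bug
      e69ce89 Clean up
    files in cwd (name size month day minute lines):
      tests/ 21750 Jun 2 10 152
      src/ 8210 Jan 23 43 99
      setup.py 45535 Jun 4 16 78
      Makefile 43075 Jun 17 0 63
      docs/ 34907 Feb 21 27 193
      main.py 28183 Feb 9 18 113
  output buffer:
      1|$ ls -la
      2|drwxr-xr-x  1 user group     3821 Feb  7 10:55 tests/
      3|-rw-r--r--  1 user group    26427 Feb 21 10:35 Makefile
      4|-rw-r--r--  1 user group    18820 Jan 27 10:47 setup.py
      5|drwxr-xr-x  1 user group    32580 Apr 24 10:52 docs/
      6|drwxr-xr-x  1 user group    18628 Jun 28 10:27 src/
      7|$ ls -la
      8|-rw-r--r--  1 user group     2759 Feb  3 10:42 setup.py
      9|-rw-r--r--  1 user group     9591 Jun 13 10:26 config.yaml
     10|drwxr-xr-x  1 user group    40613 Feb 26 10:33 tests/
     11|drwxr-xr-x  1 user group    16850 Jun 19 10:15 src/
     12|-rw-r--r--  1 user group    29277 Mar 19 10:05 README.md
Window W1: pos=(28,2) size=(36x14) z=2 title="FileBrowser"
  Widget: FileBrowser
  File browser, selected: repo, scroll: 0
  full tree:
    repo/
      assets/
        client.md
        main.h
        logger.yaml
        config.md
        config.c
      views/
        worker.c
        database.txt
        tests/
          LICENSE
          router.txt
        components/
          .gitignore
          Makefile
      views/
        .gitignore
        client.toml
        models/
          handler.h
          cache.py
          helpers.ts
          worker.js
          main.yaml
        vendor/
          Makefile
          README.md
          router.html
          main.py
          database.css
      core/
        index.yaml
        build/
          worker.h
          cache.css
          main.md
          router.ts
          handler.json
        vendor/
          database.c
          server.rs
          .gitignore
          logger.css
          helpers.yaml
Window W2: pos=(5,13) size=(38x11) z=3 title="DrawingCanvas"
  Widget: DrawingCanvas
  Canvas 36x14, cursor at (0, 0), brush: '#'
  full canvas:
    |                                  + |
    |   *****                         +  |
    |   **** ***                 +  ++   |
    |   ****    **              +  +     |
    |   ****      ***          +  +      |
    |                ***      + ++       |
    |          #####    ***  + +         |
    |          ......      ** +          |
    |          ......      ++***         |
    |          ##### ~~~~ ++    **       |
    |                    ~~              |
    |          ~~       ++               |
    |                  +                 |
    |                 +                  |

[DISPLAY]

━━━━━━━━━┠────────────────────────────────
al       ┃> [-] repo/                     
─────────┃    [+] assets/                 
a        ┃    [+] views/                  
r-x  1 us┃    [+] views/                  
r--  1 us┃    [+] core/                   
r--  1 us┃                                
r-x  1 us┃                                
r-x  1 us┃                                
━━━━━━━━━━━━━━━━━━━━━━━┓                  
s                      ┃                  
───────────────────────┨━━━━━━━━━━━━━━━━━━
                     + ┃                  
                    +  ┃                  
               +  ++   ┃                  
              +  +     ┃                  
***          +  +      ┃                  
   ***      + ++       ┃                  
##    ***  + +         ┃                  


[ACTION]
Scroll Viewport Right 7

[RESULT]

━━┠──────────────────────────────────┨    
  ┃> [-] repo/                       ┃    
──┃    [+] assets/                   ┃    
  ┃    [+] views/                    ┃    
us┃    [+] views/                    ┃    
us┃    [+] core/                     ┃    
us┃                                  ┃    
us┃                                  ┃    
us┃                                  ┃    
━━━━━━━━━━━━━━━━┓                    ┃    
                ┃                    ┃    
────────────────┨━━━━━━━━━━━━━━━━━━━━┛    
              + ┃                         
             +  ┃                         
        +  ++   ┃                         
       +  +     ┃                         
      +  +      ┃                         
     + ++       ┃                         
**  + +         ┃                         


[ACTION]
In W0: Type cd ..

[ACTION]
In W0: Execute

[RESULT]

━━┠──────────────────────────────────┨    
  ┃> [-] repo/                       ┃    
──┃    [+] assets/                   ┃    
us┃    [+] views/                    ┃    
us┃    [+] views/                    ┃    
us┃    [+] core/                     ┃    
us┃                                  ┃    
  ┃                                  ┃    
  ┃                                  ┃    
━━━━━━━━━━━━━━━━┓                    ┃    
                ┃                    ┃    
────────────────┨━━━━━━━━━━━━━━━━━━━━┛    
              + ┃                         
             +  ┃                         
        +  ++   ┃                         
       +  +     ┃                         
      +  +      ┃                         
     + ++       ┃                         
**  + +         ┃                         


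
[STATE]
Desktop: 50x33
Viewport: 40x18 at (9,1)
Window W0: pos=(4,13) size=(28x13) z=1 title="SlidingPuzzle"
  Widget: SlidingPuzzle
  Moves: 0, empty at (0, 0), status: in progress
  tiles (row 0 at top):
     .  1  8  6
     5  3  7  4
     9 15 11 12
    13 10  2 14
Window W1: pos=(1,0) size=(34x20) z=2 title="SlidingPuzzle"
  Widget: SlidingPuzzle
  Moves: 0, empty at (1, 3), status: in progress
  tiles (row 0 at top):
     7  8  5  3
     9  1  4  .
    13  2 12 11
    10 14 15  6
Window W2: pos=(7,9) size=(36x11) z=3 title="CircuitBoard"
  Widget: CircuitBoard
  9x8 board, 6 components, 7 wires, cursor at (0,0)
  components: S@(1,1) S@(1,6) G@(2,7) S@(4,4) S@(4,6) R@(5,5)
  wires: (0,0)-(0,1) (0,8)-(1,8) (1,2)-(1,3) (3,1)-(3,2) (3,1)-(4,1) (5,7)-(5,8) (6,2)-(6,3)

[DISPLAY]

gPuzzle                  ┃              
─────────────────────────┨              
───┬────┬────┐           ┃              
 8 │  5 │  3 │           ┃              
───┼────┼────┤           ┃              
 1 │  4 │    │           ┃              
───┼────┼────┤           ┃              
 2 │ 12 │ 11 │           ┃              
━━━━━━━━━━━━━━━━━━━━━━━━━━━━━━━━━┓      
CircuitBoard                     ┃      
─────────────────────────────────┨      
  0 1 2 3 4 5 6 7 8              ┃      
  [.]─ ·                         ┃      
                                 ┃      
       S   · ─ ·           S     ┃      
                                 ┃      
                               G ┃      
                                 ┃      


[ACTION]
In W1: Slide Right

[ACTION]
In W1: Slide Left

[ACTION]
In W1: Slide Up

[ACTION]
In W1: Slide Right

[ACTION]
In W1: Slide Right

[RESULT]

gPuzzle                  ┃              
─────────────────────────┨              
───┬────┬────┐           ┃              
 8 │  5 │  3 │           ┃              
───┼────┼────┤           ┃              
 1 │  4 │ 11 │           ┃              
───┼────┼────┤           ┃              
   │  2 │ 12 │           ┃              
━━━━━━━━━━━━━━━━━━━━━━━━━━━━━━━━━┓      
CircuitBoard                     ┃      
─────────────────────────────────┨      
  0 1 2 3 4 5 6 7 8              ┃      
  [.]─ ·                         ┃      
                                 ┃      
       S   · ─ ·           S     ┃      
                                 ┃      
                               G ┃      
                                 ┃      
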